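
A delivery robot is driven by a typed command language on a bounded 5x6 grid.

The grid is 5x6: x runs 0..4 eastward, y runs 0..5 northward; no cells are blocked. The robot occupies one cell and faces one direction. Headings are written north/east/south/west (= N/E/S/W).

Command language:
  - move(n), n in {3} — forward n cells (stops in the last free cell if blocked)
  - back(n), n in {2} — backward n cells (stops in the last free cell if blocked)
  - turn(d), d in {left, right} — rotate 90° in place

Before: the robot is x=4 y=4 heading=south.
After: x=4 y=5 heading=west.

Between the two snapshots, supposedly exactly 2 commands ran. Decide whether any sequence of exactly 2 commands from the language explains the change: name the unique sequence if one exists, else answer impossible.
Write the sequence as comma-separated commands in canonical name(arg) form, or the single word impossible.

key: order matters: swapping back(2) and turn(right) lands elsewhere
start: x=4 y=4 heading=south
step 1 (back(2)): x=4 y=5 heading=south
step 2 (turn(right)): x=4 y=5 heading=west
uniquely the one of 16 2-step routes that fits.

back(2), turn(right)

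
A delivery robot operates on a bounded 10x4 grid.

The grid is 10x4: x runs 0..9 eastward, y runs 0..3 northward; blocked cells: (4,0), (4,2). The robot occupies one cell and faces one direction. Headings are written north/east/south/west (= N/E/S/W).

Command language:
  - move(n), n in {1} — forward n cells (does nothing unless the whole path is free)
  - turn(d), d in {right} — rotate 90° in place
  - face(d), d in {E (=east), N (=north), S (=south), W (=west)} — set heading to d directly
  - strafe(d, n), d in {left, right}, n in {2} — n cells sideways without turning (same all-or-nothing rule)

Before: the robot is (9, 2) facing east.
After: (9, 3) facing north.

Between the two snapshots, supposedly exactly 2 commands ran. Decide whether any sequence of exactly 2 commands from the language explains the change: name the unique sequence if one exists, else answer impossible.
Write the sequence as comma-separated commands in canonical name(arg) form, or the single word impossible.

key: position moved to (9,3) AND the heading swung to N — translation plus rotation needed
begin: (9, 2) facing east
step 1 (face(N)): (9, 2) facing north
step 2 (move(1)): (9, 3) facing north
all 64 alternatives checked — unique.

face(N), move(1)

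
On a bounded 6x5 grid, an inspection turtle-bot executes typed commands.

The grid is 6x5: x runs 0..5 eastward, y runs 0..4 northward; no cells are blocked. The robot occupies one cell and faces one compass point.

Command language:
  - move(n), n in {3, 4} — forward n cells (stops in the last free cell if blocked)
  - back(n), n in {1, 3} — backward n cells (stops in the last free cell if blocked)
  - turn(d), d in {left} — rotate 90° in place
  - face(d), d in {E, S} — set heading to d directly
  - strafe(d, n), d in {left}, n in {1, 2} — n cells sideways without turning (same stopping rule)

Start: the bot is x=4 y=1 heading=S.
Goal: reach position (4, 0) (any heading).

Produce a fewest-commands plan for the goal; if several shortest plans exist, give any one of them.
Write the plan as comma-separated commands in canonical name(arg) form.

t0: x=4 y=1 heading=S
1. move(3) → x=4 y=0 heading=S
no 0-step plan works, so 1 is optimal.

move(3)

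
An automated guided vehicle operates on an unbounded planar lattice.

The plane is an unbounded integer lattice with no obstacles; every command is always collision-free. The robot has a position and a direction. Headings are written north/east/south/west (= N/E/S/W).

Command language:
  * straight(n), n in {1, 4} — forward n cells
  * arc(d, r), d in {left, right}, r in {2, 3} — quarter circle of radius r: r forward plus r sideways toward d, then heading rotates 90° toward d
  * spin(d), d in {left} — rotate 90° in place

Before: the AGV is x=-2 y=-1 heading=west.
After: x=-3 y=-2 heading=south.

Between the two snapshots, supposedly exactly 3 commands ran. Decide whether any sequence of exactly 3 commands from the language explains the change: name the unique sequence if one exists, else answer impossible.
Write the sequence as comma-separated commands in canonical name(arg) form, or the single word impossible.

straight(1), spin(left), straight(1)

key: cell and facing (now S) both changed — the 3 commands mix motion and turning
start: x=-2 y=-1 heading=west
step 1 (straight(1)): x=-3 y=-1 heading=west
step 2 (spin(left)): x=-3 y=-1 heading=south
step 3 (straight(1)): x=-3 y=-2 heading=south
no rival 3-sequence matches.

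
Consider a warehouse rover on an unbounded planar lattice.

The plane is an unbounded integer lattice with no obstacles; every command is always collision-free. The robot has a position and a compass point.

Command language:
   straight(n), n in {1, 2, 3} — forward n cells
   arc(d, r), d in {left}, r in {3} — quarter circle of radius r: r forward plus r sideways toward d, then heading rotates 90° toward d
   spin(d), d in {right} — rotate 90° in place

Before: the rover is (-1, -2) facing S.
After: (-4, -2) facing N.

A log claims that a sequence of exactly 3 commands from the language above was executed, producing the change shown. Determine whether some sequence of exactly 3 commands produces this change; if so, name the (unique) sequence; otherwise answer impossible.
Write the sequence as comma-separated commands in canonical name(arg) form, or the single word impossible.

spin(right), straight(3), spin(right)

key: position moved to (-4,-2) AND the heading swung to N — translation plus rotation needed
initial: (-1, -2) facing S
step 1 (spin(right)): (-1, -2) facing W
step 2 (straight(3)): (-4, -2) facing W
step 3 (spin(right)): (-4, -2) facing N
no rival 3-sequence matches.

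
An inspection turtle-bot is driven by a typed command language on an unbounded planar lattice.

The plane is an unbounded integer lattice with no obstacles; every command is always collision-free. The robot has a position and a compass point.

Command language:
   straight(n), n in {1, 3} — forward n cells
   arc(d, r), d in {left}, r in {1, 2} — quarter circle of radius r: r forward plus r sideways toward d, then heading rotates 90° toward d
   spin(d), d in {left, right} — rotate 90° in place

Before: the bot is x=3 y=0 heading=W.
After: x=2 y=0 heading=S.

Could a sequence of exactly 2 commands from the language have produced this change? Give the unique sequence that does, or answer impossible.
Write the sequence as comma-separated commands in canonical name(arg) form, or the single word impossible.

key: position moved to (2,0) AND the heading swung to S — translation plus rotation needed
from: x=3 y=0 heading=W
1. straight(1) → x=2 y=0 heading=W
2. spin(left) → x=2 y=0 heading=S
uniquely the one of 36 2-step routes that fits.

straight(1), spin(left)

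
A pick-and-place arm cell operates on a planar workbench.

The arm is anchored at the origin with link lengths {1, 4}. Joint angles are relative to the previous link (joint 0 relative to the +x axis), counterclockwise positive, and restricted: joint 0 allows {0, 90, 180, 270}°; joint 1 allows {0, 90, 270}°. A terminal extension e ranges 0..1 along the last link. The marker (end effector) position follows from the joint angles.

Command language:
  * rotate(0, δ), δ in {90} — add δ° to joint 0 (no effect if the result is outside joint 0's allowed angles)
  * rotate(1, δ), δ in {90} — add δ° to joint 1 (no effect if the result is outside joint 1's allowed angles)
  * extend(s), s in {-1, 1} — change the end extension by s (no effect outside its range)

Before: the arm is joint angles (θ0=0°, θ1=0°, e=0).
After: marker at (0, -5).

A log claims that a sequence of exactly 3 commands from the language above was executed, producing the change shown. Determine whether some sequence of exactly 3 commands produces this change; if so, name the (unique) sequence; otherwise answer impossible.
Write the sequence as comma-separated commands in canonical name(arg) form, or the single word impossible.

from: joint angles (θ0=0°, θ1=0°, e=0)
[1] after rotate(0, 90): joint angles (θ0=90°, θ1=0°, e=0)
[2] after rotate(0, 90): joint angles (θ0=180°, θ1=0°, e=0)
[3] after rotate(0, 90): joint angles (θ0=270°, θ1=0°, e=0)
all 64 alternatives checked — unique.

rotate(0, 90), rotate(0, 90), rotate(0, 90)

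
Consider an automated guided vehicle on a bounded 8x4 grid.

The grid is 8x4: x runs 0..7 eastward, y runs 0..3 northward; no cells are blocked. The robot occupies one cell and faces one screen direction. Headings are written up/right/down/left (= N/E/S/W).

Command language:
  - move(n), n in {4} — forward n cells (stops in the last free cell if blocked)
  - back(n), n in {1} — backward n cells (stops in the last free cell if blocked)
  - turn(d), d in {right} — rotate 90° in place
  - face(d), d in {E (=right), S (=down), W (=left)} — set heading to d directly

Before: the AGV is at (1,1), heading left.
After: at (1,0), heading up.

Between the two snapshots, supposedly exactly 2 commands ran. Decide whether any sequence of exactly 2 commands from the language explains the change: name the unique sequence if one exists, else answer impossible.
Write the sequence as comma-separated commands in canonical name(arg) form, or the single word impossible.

key: cell and facing (now N) both changed — the 2 commands mix motion and turning
start: at (1,1), heading left
1. turn(right) → at (1,1), heading up
2. back(1) → at (1,0), heading up
uniquely the one of 36 2-step routes that fits.

turn(right), back(1)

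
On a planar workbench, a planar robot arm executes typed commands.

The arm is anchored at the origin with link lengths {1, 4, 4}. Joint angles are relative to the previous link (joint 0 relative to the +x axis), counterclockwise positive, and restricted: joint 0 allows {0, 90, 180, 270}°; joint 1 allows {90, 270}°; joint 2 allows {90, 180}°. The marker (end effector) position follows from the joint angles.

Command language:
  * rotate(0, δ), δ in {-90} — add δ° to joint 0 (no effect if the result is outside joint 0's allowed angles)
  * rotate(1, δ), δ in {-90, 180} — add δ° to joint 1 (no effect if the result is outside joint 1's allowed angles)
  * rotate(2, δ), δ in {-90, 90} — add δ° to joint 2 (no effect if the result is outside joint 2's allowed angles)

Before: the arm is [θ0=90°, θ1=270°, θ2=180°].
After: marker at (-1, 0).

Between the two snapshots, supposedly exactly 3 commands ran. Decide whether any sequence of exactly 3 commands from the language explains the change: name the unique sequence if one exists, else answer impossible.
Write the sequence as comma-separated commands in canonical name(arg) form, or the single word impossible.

rotate(0, -90), rotate(0, -90), rotate(0, -90)

start: [θ0=90°, θ1=270°, θ2=180°]
step 1 (rotate(0, -90)): [θ0=0°, θ1=270°, θ2=180°]
step 2 (rotate(0, -90)): [θ0=270°, θ1=270°, θ2=180°]
step 3 (rotate(0, -90)): [θ0=180°, θ1=270°, θ2=180°]
uniquely the one of 125 3-step routes that fits.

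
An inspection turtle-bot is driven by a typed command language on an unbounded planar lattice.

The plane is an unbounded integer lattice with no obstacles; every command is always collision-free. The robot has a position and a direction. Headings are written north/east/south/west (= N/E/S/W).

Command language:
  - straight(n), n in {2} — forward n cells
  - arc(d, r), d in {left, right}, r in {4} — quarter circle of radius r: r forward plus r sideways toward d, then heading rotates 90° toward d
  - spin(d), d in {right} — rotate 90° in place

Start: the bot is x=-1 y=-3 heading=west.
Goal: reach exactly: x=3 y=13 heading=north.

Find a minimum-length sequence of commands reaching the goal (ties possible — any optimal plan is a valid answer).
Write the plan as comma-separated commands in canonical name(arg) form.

arc(right, 4), straight(2), straight(2), arc(right, 4), arc(left, 4)

initial: x=-1 y=-3 heading=west
t=1 arc(right, 4) ⇒ x=-5 y=1 heading=north
t=2 straight(2) ⇒ x=-5 y=3 heading=north
t=3 straight(2) ⇒ x=-5 y=5 heading=north
t=4 arc(right, 4) ⇒ x=-1 y=9 heading=east
t=5 arc(left, 4) ⇒ x=3 y=13 heading=north
no 4-step plan works, so 5 is optimal.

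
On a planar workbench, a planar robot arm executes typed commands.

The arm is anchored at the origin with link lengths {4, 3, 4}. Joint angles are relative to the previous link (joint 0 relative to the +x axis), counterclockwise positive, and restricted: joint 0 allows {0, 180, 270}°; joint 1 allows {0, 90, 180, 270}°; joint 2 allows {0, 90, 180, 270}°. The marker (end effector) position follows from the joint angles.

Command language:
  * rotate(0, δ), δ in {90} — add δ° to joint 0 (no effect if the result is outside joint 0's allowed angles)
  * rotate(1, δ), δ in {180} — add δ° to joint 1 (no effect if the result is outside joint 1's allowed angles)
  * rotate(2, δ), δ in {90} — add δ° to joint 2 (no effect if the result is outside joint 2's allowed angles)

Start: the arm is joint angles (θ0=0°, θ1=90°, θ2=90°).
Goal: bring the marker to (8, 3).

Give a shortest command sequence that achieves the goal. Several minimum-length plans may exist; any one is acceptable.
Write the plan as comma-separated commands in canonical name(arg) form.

initial: joint angles (θ0=0°, θ1=90°, θ2=90°)
1. rotate(2, 90) → joint angles (θ0=0°, θ1=90°, θ2=180°)
2. rotate(2, 90) → joint angles (θ0=0°, θ1=90°, θ2=270°)
no 1-step plan works, so 2 is optimal.

rotate(2, 90), rotate(2, 90)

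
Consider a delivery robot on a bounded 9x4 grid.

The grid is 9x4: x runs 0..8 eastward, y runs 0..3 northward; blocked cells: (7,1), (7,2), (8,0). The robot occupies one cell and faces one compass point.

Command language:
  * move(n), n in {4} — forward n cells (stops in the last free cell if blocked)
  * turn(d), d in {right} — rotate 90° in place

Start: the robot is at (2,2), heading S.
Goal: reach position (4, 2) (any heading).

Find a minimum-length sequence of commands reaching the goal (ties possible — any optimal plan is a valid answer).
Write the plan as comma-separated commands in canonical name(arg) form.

turn(right), move(4), turn(right), turn(right), move(4)

start: at (2,2), heading S
1. turn(right) → at (2,2), heading W
2. move(4) → at (0,2), heading W
3. turn(right) → at (0,2), heading N
4. turn(right) → at (0,2), heading E
5. move(4) → at (4,2), heading E
shorter routes all fall short; 5 is best.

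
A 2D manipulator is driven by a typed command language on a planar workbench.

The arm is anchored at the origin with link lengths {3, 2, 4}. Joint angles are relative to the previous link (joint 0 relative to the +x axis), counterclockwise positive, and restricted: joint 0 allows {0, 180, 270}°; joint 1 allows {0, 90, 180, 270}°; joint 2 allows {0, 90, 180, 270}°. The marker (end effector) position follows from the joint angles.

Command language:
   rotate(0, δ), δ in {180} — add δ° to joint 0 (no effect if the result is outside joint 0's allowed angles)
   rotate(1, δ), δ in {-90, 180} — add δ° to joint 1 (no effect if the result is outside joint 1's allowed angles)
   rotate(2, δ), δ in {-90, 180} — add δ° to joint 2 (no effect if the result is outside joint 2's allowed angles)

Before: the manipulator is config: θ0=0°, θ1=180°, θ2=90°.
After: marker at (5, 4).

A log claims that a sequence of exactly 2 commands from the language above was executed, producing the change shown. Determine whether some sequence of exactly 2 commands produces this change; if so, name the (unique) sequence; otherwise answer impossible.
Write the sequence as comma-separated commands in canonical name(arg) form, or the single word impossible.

initial: config: θ0=0°, θ1=180°, θ2=90°
step 1 (rotate(1, -90)): config: θ0=0°, θ1=90°, θ2=90°
step 2 (rotate(1, -90)): config: θ0=0°, θ1=0°, θ2=90°
no rival 2-sequence matches.

rotate(1, -90), rotate(1, -90)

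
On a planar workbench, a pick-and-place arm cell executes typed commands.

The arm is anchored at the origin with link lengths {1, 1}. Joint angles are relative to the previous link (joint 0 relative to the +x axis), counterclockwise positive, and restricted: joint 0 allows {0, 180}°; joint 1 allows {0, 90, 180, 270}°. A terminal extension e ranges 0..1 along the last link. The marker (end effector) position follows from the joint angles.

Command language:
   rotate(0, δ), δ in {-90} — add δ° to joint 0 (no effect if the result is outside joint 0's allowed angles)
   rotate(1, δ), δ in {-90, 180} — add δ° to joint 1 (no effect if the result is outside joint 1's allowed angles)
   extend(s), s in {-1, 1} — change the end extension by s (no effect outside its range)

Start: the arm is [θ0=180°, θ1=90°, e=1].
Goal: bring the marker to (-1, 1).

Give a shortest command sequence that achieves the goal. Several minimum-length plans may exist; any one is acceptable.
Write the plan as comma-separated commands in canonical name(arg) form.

initial: [θ0=180°, θ1=90°, e=1]
[1] after extend(-1): [θ0=180°, θ1=90°, e=0]
[2] after rotate(1, 180): [θ0=180°, θ1=270°, e=0]
minimal: 2 command(s), checked below 2.

extend(-1), rotate(1, 180)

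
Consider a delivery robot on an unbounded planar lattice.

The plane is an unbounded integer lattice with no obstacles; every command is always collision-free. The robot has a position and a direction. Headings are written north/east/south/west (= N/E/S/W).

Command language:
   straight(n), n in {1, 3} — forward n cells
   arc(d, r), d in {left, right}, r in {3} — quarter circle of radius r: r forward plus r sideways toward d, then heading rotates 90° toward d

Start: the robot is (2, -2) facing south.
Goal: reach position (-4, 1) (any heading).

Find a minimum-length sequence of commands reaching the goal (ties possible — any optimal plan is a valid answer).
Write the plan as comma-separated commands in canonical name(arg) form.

arc(right, 3), arc(right, 3), straight(3)

from: (2, -2) facing south
1. arc(right, 3) → (-1, -5) facing west
2. arc(right, 3) → (-4, -2) facing north
3. straight(3) → (-4, 1) facing north
no 2-step plan works, so 3 is optimal.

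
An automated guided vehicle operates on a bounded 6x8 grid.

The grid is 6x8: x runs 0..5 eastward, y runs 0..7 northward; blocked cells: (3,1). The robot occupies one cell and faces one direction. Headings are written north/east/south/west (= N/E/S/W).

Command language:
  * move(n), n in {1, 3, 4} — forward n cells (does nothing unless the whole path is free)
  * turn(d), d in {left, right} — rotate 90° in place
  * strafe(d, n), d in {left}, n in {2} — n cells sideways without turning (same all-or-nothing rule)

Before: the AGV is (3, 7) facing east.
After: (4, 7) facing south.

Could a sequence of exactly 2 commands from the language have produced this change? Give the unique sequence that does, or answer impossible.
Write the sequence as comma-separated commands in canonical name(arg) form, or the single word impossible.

move(1), turn(right)

key: order matters: swapping move(1) and turn(right) lands elsewhere
t0: (3, 7) facing east
step 1 (move(1)): (4, 7) facing east
step 2 (turn(right)): (4, 7) facing south
no rival 2-sequence matches.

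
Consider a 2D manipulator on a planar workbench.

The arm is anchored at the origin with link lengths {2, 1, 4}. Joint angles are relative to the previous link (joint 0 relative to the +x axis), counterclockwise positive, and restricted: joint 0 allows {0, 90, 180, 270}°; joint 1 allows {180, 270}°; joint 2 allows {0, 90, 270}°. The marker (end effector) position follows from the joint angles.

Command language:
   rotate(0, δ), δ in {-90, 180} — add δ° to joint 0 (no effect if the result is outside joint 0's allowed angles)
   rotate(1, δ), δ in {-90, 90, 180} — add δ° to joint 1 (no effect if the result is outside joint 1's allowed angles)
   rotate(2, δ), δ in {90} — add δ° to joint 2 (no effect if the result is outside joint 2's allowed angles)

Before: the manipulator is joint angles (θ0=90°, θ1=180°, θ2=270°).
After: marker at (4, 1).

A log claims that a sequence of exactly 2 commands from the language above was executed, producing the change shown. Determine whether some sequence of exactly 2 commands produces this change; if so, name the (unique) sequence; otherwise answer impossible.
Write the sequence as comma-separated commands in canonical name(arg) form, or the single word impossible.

start: joint angles (θ0=90°, θ1=180°, θ2=270°)
[1] after rotate(2, 90): joint angles (θ0=90°, θ1=180°, θ2=0°)
[2] after rotate(2, 90): joint angles (θ0=90°, θ1=180°, θ2=90°)
uniquely the one of 36 2-step routes that fits.

rotate(2, 90), rotate(2, 90)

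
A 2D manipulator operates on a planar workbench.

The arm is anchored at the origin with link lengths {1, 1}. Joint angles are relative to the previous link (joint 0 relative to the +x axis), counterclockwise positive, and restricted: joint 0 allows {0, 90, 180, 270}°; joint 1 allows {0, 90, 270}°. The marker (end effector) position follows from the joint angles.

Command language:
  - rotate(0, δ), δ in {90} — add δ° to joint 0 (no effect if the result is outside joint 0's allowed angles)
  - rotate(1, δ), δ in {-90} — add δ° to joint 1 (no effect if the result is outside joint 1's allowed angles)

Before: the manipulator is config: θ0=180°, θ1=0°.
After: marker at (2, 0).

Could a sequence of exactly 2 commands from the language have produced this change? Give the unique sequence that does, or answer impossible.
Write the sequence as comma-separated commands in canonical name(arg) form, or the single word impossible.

rotate(0, 90), rotate(0, 90)

begin: config: θ0=180°, θ1=0°
[1] after rotate(0, 90): config: θ0=270°, θ1=0°
[2] after rotate(0, 90): config: θ0=0°, θ1=0°
all 4 alternatives checked — unique.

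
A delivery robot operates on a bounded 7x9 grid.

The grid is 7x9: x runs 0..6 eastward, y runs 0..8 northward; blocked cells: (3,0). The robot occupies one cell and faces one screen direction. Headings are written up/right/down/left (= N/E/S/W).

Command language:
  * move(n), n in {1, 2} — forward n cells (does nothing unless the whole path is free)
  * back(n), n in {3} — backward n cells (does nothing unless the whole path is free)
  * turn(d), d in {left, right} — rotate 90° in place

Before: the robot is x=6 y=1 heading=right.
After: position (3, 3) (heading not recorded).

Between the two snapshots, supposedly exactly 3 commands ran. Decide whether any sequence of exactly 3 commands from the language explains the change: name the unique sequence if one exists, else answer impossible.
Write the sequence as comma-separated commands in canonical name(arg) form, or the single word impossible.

back(3), turn(left), move(2)

key: running move(2) before back(3) would end elsewhere — order is forced
t0: x=6 y=1 heading=right
t=1 back(3) ⇒ x=3 y=1 heading=right
t=2 turn(left) ⇒ x=3 y=1 heading=up
t=3 move(2) ⇒ x=3 y=3 heading=up
all 125 alternatives checked — unique.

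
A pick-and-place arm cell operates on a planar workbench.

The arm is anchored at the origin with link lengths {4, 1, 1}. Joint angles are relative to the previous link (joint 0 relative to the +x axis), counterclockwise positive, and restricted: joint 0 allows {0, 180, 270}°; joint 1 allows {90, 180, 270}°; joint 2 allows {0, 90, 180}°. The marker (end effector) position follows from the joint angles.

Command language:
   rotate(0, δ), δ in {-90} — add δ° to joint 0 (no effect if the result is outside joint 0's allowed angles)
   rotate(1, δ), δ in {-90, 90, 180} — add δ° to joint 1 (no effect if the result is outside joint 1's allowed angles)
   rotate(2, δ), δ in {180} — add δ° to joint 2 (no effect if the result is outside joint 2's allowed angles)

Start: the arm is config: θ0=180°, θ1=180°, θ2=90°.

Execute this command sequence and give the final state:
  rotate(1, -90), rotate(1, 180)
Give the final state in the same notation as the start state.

config: θ0=180°, θ1=270°, θ2=90°

start: config: θ0=180°, θ1=180°, θ2=90°
step 1 (rotate(1, -90)): config: θ0=180°, θ1=90°, θ2=90°
step 2 (rotate(1, 180)): config: θ0=180°, θ1=270°, θ2=90°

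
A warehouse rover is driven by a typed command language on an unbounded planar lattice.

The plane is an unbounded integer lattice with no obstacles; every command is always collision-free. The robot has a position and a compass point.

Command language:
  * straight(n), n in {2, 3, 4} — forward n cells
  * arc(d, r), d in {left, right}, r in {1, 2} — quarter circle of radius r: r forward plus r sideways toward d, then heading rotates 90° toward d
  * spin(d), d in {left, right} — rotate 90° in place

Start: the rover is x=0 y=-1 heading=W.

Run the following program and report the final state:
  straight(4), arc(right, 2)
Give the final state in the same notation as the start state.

begin: x=0 y=-1 heading=W
1. straight(4) → x=-4 y=-1 heading=W
2. arc(right, 2) → x=-6 y=1 heading=N

x=-6 y=1 heading=N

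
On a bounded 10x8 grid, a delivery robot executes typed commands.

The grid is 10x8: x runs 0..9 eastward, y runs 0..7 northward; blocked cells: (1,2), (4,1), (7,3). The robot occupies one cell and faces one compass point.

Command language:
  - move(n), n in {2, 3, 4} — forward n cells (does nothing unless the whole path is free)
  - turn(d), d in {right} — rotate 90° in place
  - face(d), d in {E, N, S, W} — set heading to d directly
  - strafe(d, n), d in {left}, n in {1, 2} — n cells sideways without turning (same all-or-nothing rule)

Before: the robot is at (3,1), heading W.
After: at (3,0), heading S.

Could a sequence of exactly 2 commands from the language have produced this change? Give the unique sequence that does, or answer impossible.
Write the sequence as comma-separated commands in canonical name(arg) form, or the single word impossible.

key: order matters: swapping strafe(left, 1) and face(S) lands elsewhere
begin: at (3,1), heading W
step 1 (strafe(left, 1)): at (3,0), heading W
step 2 (face(S)): at (3,0), heading S
all 100 alternatives checked — unique.

strafe(left, 1), face(S)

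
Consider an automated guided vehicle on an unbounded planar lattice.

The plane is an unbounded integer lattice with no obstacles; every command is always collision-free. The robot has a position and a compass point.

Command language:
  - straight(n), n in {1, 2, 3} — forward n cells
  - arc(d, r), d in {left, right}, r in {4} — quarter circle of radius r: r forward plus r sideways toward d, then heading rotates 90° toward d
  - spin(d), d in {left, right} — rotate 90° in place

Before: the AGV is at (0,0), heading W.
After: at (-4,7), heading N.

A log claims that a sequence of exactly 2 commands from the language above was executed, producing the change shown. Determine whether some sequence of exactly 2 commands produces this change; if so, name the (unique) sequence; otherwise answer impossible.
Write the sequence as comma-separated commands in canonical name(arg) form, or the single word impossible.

key: order matters: swapping arc(right, 4) and straight(3) lands elsewhere
initial: at (0,0), heading W
1. arc(right, 4) → at (-4,4), heading N
2. straight(3) → at (-4,7), heading N
uniquely the one of 49 2-step routes that fits.

arc(right, 4), straight(3)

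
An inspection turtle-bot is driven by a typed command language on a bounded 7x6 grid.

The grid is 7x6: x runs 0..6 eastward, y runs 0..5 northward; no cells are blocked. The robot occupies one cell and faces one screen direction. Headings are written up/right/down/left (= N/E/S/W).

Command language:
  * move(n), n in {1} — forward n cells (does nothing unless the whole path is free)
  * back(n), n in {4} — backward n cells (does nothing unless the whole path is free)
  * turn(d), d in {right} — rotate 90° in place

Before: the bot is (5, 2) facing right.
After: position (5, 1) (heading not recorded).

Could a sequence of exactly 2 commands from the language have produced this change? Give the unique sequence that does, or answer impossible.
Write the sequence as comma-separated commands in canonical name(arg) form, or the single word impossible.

key: running move(1) before turn(right) would end elsewhere — order is forced
start: (5, 2) facing right
[1] after turn(right): (5, 2) facing down
[2] after move(1): (5, 1) facing down
no rival 2-sequence matches.

turn(right), move(1)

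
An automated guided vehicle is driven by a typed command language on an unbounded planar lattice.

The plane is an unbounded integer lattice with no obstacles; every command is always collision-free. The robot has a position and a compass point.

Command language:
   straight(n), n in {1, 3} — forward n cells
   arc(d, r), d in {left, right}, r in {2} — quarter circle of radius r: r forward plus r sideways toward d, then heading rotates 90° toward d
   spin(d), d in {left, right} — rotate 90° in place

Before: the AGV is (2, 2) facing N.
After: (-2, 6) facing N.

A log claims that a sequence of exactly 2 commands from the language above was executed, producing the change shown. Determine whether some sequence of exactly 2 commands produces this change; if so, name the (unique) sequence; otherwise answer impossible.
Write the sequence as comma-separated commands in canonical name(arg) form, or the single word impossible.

arc(left, 2), arc(right, 2)

key: order matters: swapping arc(left, 2) and arc(right, 2) lands elsewhere
from: (2, 2) facing N
t=1 arc(left, 2) ⇒ (0, 4) facing W
t=2 arc(right, 2) ⇒ (-2, 6) facing N
no other 2-command option fits: unique.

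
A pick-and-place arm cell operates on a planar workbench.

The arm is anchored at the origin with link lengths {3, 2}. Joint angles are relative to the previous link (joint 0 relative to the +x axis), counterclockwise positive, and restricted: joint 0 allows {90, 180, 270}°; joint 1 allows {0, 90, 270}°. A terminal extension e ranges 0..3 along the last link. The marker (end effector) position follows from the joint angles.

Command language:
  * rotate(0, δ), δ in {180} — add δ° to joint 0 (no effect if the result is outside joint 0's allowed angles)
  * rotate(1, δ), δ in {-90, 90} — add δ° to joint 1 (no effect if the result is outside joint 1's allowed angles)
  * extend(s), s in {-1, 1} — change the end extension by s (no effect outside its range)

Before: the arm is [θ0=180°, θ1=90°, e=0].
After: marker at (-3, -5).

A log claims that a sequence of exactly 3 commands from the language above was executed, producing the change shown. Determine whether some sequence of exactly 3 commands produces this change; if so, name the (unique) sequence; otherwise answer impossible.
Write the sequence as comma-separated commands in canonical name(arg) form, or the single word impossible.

extend(1), extend(1), extend(1)

begin: [θ0=180°, θ1=90°, e=0]
[1] after extend(1): [θ0=180°, θ1=90°, e=1]
[2] after extend(1): [θ0=180°, θ1=90°, e=2]
[3] after extend(1): [θ0=180°, θ1=90°, e=3]
all 125 alternatives checked — unique.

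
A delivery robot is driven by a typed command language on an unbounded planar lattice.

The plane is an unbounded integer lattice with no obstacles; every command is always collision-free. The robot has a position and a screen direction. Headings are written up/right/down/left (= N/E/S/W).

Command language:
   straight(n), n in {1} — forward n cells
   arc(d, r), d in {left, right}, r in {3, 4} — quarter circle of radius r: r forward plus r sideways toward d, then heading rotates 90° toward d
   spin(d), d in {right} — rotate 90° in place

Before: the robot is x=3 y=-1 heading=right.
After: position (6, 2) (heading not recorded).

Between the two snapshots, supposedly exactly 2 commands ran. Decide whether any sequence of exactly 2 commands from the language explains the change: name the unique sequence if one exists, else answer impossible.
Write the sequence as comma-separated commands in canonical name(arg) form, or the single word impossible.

arc(left, 3), spin(right)

key: order matters: swapping arc(left, 3) and spin(right) lands elsewhere
t0: x=3 y=-1 heading=right
t=1 arc(left, 3) ⇒ x=6 y=2 heading=up
t=2 spin(right) ⇒ x=6 y=2 heading=right
no other 2-command option fits: unique.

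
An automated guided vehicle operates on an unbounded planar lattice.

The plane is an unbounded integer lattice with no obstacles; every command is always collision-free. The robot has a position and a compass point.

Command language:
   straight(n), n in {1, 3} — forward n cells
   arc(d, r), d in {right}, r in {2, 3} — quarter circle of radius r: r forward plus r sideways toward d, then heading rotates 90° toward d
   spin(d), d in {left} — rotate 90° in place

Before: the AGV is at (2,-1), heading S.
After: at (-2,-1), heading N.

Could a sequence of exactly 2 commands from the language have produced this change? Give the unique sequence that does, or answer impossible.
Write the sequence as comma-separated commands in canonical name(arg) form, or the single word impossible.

arc(right, 2), arc(right, 2)

key: position moved to (-2,-1) AND the heading swung to N — translation plus rotation needed
begin: at (2,-1), heading S
1. arc(right, 2) → at (0,-3), heading W
2. arc(right, 2) → at (-2,-1), heading N
no rival 2-sequence matches.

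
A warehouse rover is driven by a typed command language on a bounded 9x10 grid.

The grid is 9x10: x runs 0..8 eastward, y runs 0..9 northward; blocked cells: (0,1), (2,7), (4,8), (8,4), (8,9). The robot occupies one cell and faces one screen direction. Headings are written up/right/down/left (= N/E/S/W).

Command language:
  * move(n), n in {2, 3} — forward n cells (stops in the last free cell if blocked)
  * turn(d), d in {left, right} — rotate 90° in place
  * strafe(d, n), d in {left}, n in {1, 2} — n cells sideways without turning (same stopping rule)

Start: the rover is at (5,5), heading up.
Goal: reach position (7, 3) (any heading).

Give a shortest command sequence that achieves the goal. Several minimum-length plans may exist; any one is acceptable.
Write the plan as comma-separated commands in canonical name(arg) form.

turn(right), turn(right), move(2), strafe(left, 2)

begin: at (5,5), heading up
1. turn(right) → at (5,5), heading right
2. turn(right) → at (5,5), heading down
3. move(2) → at (5,3), heading down
4. strafe(left, 2) → at (7,3), heading down
nothing shorter than 4 reaches the goal.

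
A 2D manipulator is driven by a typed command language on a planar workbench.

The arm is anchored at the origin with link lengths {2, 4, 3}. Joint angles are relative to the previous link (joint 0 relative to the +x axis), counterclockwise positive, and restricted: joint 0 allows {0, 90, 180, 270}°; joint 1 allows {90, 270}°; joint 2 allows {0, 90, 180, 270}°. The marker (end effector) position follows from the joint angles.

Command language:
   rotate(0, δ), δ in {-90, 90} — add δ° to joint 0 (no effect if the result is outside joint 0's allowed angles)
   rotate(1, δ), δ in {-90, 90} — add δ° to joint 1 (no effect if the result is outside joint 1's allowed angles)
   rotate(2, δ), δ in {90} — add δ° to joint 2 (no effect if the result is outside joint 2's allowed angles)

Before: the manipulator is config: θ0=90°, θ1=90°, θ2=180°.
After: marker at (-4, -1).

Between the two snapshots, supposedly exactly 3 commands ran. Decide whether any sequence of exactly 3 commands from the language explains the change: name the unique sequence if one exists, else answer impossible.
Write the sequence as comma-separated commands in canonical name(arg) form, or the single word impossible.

rotate(2, 90), rotate(2, 90), rotate(2, 90)

start: config: θ0=90°, θ1=90°, θ2=180°
step 1 (rotate(2, 90)): config: θ0=90°, θ1=90°, θ2=270°
step 2 (rotate(2, 90)): config: θ0=90°, θ1=90°, θ2=0°
step 3 (rotate(2, 90)): config: θ0=90°, θ1=90°, θ2=90°
uniquely the one of 125 3-step routes that fits.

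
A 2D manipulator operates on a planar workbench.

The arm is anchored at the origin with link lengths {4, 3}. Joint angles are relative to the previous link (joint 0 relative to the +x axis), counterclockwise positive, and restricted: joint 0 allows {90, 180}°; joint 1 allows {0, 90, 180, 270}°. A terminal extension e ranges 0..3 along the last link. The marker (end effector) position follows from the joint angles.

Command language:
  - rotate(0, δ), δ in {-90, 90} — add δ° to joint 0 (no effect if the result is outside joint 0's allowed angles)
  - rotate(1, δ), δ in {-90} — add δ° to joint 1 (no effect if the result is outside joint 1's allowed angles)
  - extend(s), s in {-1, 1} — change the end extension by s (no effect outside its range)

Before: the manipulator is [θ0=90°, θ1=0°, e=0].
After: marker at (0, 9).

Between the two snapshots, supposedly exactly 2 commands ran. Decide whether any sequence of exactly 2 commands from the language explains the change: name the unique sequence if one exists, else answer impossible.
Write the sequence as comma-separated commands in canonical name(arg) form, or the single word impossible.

extend(1), extend(1)

start: [θ0=90°, θ1=0°, e=0]
1. extend(1) → [θ0=90°, θ1=0°, e=1]
2. extend(1) → [θ0=90°, θ1=0°, e=2]
no rival 2-sequence matches.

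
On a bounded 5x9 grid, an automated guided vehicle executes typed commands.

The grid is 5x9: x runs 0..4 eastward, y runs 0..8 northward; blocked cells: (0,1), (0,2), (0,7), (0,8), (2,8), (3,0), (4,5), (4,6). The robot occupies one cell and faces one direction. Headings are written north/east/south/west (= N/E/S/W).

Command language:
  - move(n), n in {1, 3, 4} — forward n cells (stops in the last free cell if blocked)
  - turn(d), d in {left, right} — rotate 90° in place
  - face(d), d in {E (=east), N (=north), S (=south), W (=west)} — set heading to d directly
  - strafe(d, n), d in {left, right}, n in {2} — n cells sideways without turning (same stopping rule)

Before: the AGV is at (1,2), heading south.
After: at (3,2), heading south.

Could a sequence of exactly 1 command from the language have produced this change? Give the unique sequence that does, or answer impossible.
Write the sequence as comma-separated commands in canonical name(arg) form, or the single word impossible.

strafe(left, 2)

key: still facing S — the one step turns nothing
from: at (1,2), heading south
1. strafe(left, 2) → at (3,2), heading south
no other 1-command option fits: unique.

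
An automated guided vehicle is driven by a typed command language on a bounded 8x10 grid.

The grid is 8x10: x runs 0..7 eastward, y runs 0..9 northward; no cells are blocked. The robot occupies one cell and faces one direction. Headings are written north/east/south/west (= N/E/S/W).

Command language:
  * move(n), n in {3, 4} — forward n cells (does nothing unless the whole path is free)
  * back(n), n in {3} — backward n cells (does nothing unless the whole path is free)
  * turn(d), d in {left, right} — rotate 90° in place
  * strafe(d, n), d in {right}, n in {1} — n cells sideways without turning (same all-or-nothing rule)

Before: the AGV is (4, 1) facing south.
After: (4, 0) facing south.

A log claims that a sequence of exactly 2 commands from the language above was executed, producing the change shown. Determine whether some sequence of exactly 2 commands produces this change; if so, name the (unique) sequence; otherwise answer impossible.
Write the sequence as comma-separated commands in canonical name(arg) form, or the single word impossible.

key: order matters: swapping back(3) and move(4) lands elsewhere
t0: (4, 1) facing south
t=1 back(3) ⇒ (4, 4) facing south
t=2 move(4) ⇒ (4, 0) facing south
all 36 alternatives checked — unique.

back(3), move(4)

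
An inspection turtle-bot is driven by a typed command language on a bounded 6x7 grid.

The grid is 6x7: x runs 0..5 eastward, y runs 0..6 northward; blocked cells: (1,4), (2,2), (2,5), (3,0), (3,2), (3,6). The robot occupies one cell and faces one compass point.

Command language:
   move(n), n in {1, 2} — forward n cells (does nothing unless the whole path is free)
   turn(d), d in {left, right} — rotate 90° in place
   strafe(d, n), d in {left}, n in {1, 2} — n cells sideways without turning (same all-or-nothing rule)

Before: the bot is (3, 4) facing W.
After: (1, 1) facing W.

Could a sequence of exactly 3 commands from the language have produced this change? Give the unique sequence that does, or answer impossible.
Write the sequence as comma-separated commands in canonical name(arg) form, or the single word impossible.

key: order matters: swapping strafe(left, 1) and strafe(left, 2) lands elsewhere
t0: (3, 4) facing W
t=1 strafe(left, 1) ⇒ (3, 3) facing W
t=2 move(2) ⇒ (1, 3) facing W
t=3 strafe(left, 2) ⇒ (1, 1) facing W
uniquely the one of 216 3-step routes that fits.

strafe(left, 1), move(2), strafe(left, 2)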